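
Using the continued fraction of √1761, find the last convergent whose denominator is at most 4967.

98658/2351

√1761 = [41; 1, 26, 1, 82, …] (period length 4).
Convergents:
  p_0/q_0 = 41/1
  p_1/q_1 = 42/1
  p_2/q_2 = 1133/27
  p_3/q_3 = 1175/28
  p_4/q_4 = 97483/2323
  p_5/q_5 = 98658/2351
  p_6/q_6 = 2662591/63449
q_5 = 2351 ≤ 4967 < 63449 = q_6, so the answer is 98658/2351.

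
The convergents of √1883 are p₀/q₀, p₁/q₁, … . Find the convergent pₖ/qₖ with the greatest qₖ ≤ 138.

2647/61

√1883 = [43; 2, 1, 1, 5, 1, 1, 2, 86, …] (period length 8).
Convergents:
  p_0/q_0 = 43/1
  p_1/q_1 = 87/2
  p_2/q_2 = 130/3
  p_3/q_3 = 217/5
  p_4/q_4 = 1215/28
  p_5/q_5 = 1432/33
  p_6/q_6 = 2647/61
  p_7/q_7 = 6726/155
q_6 = 61 ≤ 138 < 155 = q_7, so the answer is 2647/61.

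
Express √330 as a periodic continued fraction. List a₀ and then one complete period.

a₀ = ⌊√330⌋ = 18.
With m₀=0, d₀=1 and mₖ₊₁ = dₖaₖ − mₖ, dₖ₊₁ = (n − mₖ₊₁²)/dₖ, aₖ₊₁ = ⌊(a₀+mₖ₊₁)/dₖ₊₁⌋:
  k=1: m=18, d=6, a=6
  k=2: m=18, d=1, a=36
d=1 and a=2a₀=36 at k=2, so the next step gives (m, d) = (18, 6) again — its k=1 value — and the period has length 2.

[18; 6, 36]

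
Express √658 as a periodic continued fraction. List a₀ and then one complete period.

a₀ = ⌊√658⌋ = 25.
With m₀=0, d₀=1 and mₖ₊₁ = dₖaₖ − mₖ, dₖ₊₁ = (n − mₖ₊₁²)/dₖ, aₖ₊₁ = ⌊(a₀+mₖ₊₁)/dₖ₊₁⌋:
  k=1: m=25, d=33, a=1
  k=2: m=8, d=18, a=1
  k=3: m=10, d=31, a=1
  k=4: m=21, d=7, a=6
  k=5: m=21, d=31, a=1
  k=6: m=10, d=18, a=1
  k=7: m=8, d=33, a=1
  k=8: m=25, d=1, a=50
d=1 and a=2a₀=50 at k=8, so the next step gives (m, d) = (25, 33) again — its k=1 value — and the period has length 8.

[25; 1, 1, 1, 6, 1, 1, 1, 50]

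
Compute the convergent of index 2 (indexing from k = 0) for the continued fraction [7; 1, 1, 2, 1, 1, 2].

15/2

Using pₖ = aₖpₖ₋₁ + pₖ₋₂, qₖ = aₖqₖ₋₁ + qₖ₋₂ (with p₋₁=1, p₋₂=0, q₋₁=0, q₋₂=1):
  k=0: a=7, p=7, q=1
  k=1: a=1, p=8, q=1
  k=2: a=1, p=15, q=2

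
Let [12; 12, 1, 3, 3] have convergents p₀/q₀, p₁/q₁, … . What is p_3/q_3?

616/51

Using pₖ = aₖpₖ₋₁ + pₖ₋₂, qₖ = aₖqₖ₋₁ + qₖ₋₂ (with p₋₁=1, p₋₂=0, q₋₁=0, q₋₂=1):
  k=0: a=12, p=12, q=1
  k=1: a=12, p=145, q=12
  k=2: a=1, p=157, q=13
  k=3: a=3, p=616, q=51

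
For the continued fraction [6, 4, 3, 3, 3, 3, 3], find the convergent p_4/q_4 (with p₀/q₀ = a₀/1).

Using pₖ = aₖpₖ₋₁ + pₖ₋₂, qₖ = aₖqₖ₋₁ + qₖ₋₂ (with p₋₁=1, p₋₂=0, q₋₁=0, q₋₂=1):
  k=0: a=6, p=6, q=1
  k=1: a=4, p=25, q=4
  k=2: a=3, p=81, q=13
  k=3: a=3, p=268, q=43
  k=4: a=3, p=885, q=142

885/142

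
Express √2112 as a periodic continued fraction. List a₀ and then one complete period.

[45; 1, 21, 1, 90]

a₀ = ⌊√2112⌋ = 45.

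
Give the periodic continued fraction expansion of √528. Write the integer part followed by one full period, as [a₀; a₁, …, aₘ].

[22; 1, 44]

a₀ = ⌊√528⌋ = 22.
With m₀=0, d₀=1 and mₖ₊₁ = dₖaₖ − mₖ, dₖ₊₁ = (n − mₖ₊₁²)/dₖ, aₖ₊₁ = ⌊(a₀+mₖ₊₁)/dₖ₊₁⌋:
  k=1: m=22, d=44, a=1
  k=2: m=22, d=1, a=44
d=1 and a=2a₀=44 at k=2, so the next step gives (m, d) = (22, 44) again — its k=1 value — and the period has length 2.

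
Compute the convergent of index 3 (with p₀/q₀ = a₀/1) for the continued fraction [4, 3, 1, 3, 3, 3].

64/15

Using pₖ = aₖpₖ₋₁ + pₖ₋₂, qₖ = aₖqₖ₋₁ + qₖ₋₂ (with p₋₁=1, p₋₂=0, q₋₁=0, q₋₂=1):
  k=0: a=4, p=4, q=1
  k=1: a=3, p=13, q=3
  k=2: a=1, p=17, q=4
  k=3: a=3, p=64, q=15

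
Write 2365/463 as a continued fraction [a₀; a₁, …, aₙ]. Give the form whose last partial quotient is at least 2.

2365 = 5·463 + 50
463 = 9·50 + 13
50 = 3·13 + 11
13 = 1·11 + 2
11 = 5·2 + 1
2 = 2·1 + 0  (stop)
So 2365/463 = [5; 9, 3, 1, 5, 2].

[5; 9, 3, 1, 5, 2]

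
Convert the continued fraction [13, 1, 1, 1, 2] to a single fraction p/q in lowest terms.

Fold from the inside: start with 2/1.
  1 + 1/2 = 3/2
  1 + 2/3 = 5/3
  1 + 3/5 = 8/5
  13 + 5/8 = 109/8

109/8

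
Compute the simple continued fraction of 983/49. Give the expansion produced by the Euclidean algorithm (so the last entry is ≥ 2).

983 = 20*49 + 3
49 = 16*3 + 1
3 = 3*1 + 0  (stop)
So 983/49 = [20; 16, 3].

[20; 16, 3]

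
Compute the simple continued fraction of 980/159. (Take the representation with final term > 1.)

[6; 6, 8, 1, 2]

980 = 6×159 + 26
159 = 6×26 + 3
26 = 8×3 + 2
3 = 1×2 + 1
2 = 2×1 + 0  (stop)
So 980/159 = [6; 6, 8, 1, 2].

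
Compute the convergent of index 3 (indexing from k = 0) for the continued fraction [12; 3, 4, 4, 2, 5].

Using pₖ = aₖpₖ₋₁ + pₖ₋₂, qₖ = aₖqₖ₋₁ + qₖ₋₂ (with p₋₁=1, p₋₂=0, q₋₁=0, q₋₂=1):
  k=0: a=12, p=12, q=1
  k=1: a=3, p=37, q=3
  k=2: a=4, p=160, q=13
  k=3: a=4, p=677, q=55

677/55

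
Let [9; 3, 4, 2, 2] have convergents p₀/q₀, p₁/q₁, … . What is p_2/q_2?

Using pₖ = aₖpₖ₋₁ + pₖ₋₂, qₖ = aₖqₖ₋₁ + qₖ₋₂ (with p₋₁=1, p₋₂=0, q₋₁=0, q₋₂=1):
  k=0: a=9, p=9, q=1
  k=1: a=3, p=28, q=3
  k=2: a=4, p=121, q=13

121/13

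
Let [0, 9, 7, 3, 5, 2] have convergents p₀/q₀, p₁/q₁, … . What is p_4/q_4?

117/1069

Using pₖ = aₖpₖ₋₁ + pₖ₋₂, qₖ = aₖqₖ₋₁ + qₖ₋₂ (with p₋₁=1, p₋₂=0, q₋₁=0, q₋₂=1):
  k=0: a=0, p=0, q=1
  k=1: a=9, p=1, q=9
  k=2: a=7, p=7, q=64
  k=3: a=3, p=22, q=201
  k=4: a=5, p=117, q=1069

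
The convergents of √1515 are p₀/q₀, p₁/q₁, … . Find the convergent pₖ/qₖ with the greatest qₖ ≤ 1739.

√1515 = [38; 1, 11, 1, 76, …] (period length 4).
Convergents:
  p_0/q_0 = 38/1
  p_1/q_1 = 39/1
  p_2/q_2 = 467/12
  p_3/q_3 = 506/13
  p_4/q_4 = 38923/1000
  p_5/q_5 = 39429/1013
  p_6/q_6 = 472642/12143
q_5 = 1013 ≤ 1739 < 12143 = q_6, so the answer is 39429/1013.

39429/1013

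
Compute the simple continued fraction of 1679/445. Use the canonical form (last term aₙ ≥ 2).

1679 = 3·445 + 344
445 = 1·344 + 101
344 = 3·101 + 41
101 = 2·41 + 19
41 = 2·19 + 3
19 = 6·3 + 1
3 = 3·1 + 0  (stop)
So 1679/445 = [3; 1, 3, 2, 2, 6, 3].

[3; 1, 3, 2, 2, 6, 3]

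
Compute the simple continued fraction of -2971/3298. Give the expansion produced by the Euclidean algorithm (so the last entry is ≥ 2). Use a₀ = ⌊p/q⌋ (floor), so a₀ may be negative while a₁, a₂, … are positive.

[-1; 10, 11, 1, 2, 9]

-2971 = -1·3298 + 327
3298 = 10·327 + 28
327 = 11·28 + 19
28 = 1·19 + 9
19 = 2·9 + 1
9 = 9·1 + 0  (stop)
So -2971/3298 = [-1; 10, 11, 1, 2, 9].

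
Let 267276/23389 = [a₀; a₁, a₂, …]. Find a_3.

1

267276 = 11·23389 + 9997   →  a_0 = 11
23389 = 2·9997 + 3395   →  a_1 = 2
9997 = 2·3395 + 3207   →  a_2 = 2
3395 = 1·3207 + 188   →  a_3 = 1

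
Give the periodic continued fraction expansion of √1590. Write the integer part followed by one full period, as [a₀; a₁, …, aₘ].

[39; 1, 6, 1, 78]

a₀ = ⌊√1590⌋ = 39.
With m₀=0, d₀=1 and mₖ₊₁ = dₖaₖ − mₖ, dₖ₊₁ = (n − mₖ₊₁²)/dₖ, aₖ₊₁ = ⌊(a₀+mₖ₊₁)/dₖ₊₁⌋:
  k=1: m=39, d=69, a=1
  k=2: m=30, d=10, a=6
  k=3: m=30, d=69, a=1
  k=4: m=39, d=1, a=78
d=1 and a=2a₀=78 at k=4, so the next step gives (m, d) = (39, 69) again — its k=1 value — and the period has length 4.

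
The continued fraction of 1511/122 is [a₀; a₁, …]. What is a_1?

2

1511 = 12·122 + 47   →  a_0 = 12
122 = 2·47 + 28   →  a_1 = 2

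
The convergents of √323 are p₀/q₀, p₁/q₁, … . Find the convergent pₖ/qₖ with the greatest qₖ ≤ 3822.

√323 = [17; 1, 34, …] (period length 2).
Convergents:
  p_0/q_0 = 17/1
  p_1/q_1 = 18/1
  p_2/q_2 = 629/35
  p_3/q_3 = 647/36
  p_4/q_4 = 22627/1259
  p_5/q_5 = 23274/1295
  p_6/q_6 = 813943/45289
q_5 = 1295 ≤ 3822 < 45289 = q_6, so the answer is 23274/1295.

23274/1295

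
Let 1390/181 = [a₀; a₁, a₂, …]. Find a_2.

2

1390 = 7·181 + 123   →  a_0 = 7
181 = 1·123 + 58   →  a_1 = 1
123 = 2·58 + 7   →  a_2 = 2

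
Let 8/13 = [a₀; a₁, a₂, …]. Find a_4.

1

8 = 0·13 + 8   →  a_0 = 0
13 = 1·8 + 5   →  a_1 = 1
8 = 1·5 + 3   →  a_2 = 1
5 = 1·3 + 2   →  a_3 = 1
3 = 1·2 + 1   →  a_4 = 1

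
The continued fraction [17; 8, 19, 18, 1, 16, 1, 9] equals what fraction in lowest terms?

Fold from the inside: start with 9/1.
  1 + 1/9 = 10/9
  16 + 9/10 = 169/10
  1 + 10/169 = 179/169
  18 + 169/179 = 3391/179
  19 + 179/3391 = 64608/3391
  8 + 3391/64608 = 520255/64608
  17 + 64608/520255 = 8908943/520255

8908943/520255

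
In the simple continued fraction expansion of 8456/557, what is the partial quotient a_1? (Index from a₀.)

5

8456 = 15·557 + 101   →  a_0 = 15
557 = 5·101 + 52   →  a_1 = 5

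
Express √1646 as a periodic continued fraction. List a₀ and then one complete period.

[40; 1, 1, 3, 40, 3, 1, 1, 80]

a₀ = ⌊√1646⌋ = 40.
With m₀=0, d₀=1 and mₖ₊₁ = dₖaₖ − mₖ, dₖ₊₁ = (n − mₖ₊₁²)/dₖ, aₖ₊₁ = ⌊(a₀+mₖ₊₁)/dₖ₊₁⌋:
  k=1: m=40, d=46, a=1
  k=2: m=6, d=35, a=1
  k=3: m=29, d=23, a=3
  k=4: m=40, d=2, a=40
  k=5: m=40, d=23, a=3
  k=6: m=29, d=35, a=1
  k=7: m=6, d=46, a=1
  k=8: m=40, d=1, a=80
d=1 and a=2a₀=80 at k=8, so the next step gives (m, d) = (40, 46) again — its k=1 value — and the period has length 8.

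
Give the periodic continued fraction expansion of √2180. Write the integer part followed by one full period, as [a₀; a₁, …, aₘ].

[46; 1, 2, 4, 2, 1, 92]

a₀ = ⌊√2180⌋ = 46.
With m₀=0, d₀=1 and mₖ₊₁ = dₖaₖ − mₖ, dₖ₊₁ = (n − mₖ₊₁²)/dₖ, aₖ₊₁ = ⌊(a₀+mₖ₊₁)/dₖ₊₁⌋:
  k=1: m=46, d=64, a=1
  k=2: m=18, d=29, a=2
  k=3: m=40, d=20, a=4
  k=4: m=40, d=29, a=2
  k=5: m=18, d=64, a=1
  k=6: m=46, d=1, a=92
d=1 and a=2a₀=92 at k=6, so the next step gives (m, d) = (46, 64) again — its k=1 value — and the period has length 6.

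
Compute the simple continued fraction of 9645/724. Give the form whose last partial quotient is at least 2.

[13; 3, 9, 3, 8]

9645 = 13*724 + 233
724 = 3*233 + 25
233 = 9*25 + 8
25 = 3*8 + 1
8 = 8*1 + 0  (stop)
So 9645/724 = [13; 3, 9, 3, 8].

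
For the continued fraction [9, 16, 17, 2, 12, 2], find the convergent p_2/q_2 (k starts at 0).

2474/273

Using pₖ = aₖpₖ₋₁ + pₖ₋₂, qₖ = aₖqₖ₋₁ + qₖ₋₂ (with p₋₁=1, p₋₂=0, q₋₁=0, q₋₂=1):
  k=0: a=9, p=9, q=1
  k=1: a=16, p=145, q=16
  k=2: a=17, p=2474, q=273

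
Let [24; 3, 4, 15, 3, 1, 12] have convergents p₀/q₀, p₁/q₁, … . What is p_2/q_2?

Using pₖ = aₖpₖ₋₁ + pₖ₋₂, qₖ = aₖqₖ₋₁ + qₖ₋₂ (with p₋₁=1, p₋₂=0, q₋₁=0, q₋₂=1):
  k=0: a=24, p=24, q=1
  k=1: a=3, p=73, q=3
  k=2: a=4, p=316, q=13

316/13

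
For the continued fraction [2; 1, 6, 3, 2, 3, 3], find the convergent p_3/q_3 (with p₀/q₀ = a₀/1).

Using pₖ = aₖpₖ₋₁ + pₖ₋₂, qₖ = aₖqₖ₋₁ + qₖ₋₂ (with p₋₁=1, p₋₂=0, q₋₁=0, q₋₂=1):
  k=0: a=2, p=2, q=1
  k=1: a=1, p=3, q=1
  k=2: a=6, p=20, q=7
  k=3: a=3, p=63, q=22

63/22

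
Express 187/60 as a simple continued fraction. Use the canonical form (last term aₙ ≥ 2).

187 = 3*60 + 7
60 = 8*7 + 4
7 = 1*4 + 3
4 = 1*3 + 1
3 = 3*1 + 0  (stop)
So 187/60 = [3; 8, 1, 1, 3].

[3; 8, 1, 1, 3]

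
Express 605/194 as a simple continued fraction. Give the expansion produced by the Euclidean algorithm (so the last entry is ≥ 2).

[3; 8, 2, 3, 3]

605 = 3*194 + 23
194 = 8*23 + 10
23 = 2*10 + 3
10 = 3*3 + 1
3 = 3*1 + 0  (stop)
So 605/194 = [3; 8, 2, 3, 3].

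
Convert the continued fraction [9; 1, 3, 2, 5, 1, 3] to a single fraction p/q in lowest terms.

Fold from the inside: start with 3/1.
  1 + 1/3 = 4/3
  5 + 3/4 = 23/4
  2 + 4/23 = 50/23
  3 + 23/50 = 173/50
  1 + 50/173 = 223/173
  9 + 173/223 = 2180/223

2180/223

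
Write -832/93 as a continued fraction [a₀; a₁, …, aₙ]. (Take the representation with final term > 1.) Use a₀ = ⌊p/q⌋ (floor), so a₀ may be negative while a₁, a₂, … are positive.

[-9; 18, 1, 1, 2]

-832 = -9×93 + 5
93 = 18×5 + 3
5 = 1×3 + 2
3 = 1×2 + 1
2 = 2×1 + 0  (stop)
So -832/93 = [-9; 18, 1, 1, 2].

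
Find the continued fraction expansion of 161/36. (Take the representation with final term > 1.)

161 = 4·36 + 17
36 = 2·17 + 2
17 = 8·2 + 1
2 = 2·1 + 0  (stop)
So 161/36 = [4; 2, 8, 2].

[4; 2, 8, 2]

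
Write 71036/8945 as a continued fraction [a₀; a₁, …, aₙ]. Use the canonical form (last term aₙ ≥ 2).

71036 = 7×8945 + 8421
8945 = 1×8421 + 524
8421 = 16×524 + 37
524 = 14×37 + 6
37 = 6×6 + 1
6 = 6×1 + 0  (stop)
So 71036/8945 = [7; 1, 16, 14, 6, 6].

[7; 1, 16, 14, 6, 6]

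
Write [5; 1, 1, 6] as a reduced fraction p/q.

72/13

Using pₖ = aₖpₖ₋₁ + pₖ₋₂ and qₖ = aₖqₖ₋₁ + qₖ₋₂:
  k=0: a=5, p=5, q=1
  k=1: a=1, p=6, q=1
  k=2: a=1, p=11, q=2
  k=3: a=6, p=72, q=13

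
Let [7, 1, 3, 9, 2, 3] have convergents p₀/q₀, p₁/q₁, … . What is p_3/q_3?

287/37

Using pₖ = aₖpₖ₋₁ + pₖ₋₂, qₖ = aₖqₖ₋₁ + qₖ₋₂ (with p₋₁=1, p₋₂=0, q₋₁=0, q₋₂=1):
  k=0: a=7, p=7, q=1
  k=1: a=1, p=8, q=1
  k=2: a=3, p=31, q=4
  k=3: a=9, p=287, q=37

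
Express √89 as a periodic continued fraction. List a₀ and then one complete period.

a₀ = ⌊√89⌋ = 9.
With m₀=0, d₀=1 and mₖ₊₁ = dₖaₖ − mₖ, dₖ₊₁ = (n − mₖ₊₁²)/dₖ, aₖ₊₁ = ⌊(a₀+mₖ₊₁)/dₖ₊₁⌋:
  k=1: m=9, d=8, a=2
  k=2: m=7, d=5, a=3
  k=3: m=8, d=5, a=3
  k=4: m=7, d=8, a=2
  k=5: m=9, d=1, a=18
d=1 and a=2a₀=18 at k=5, so the next step gives (m, d) = (9, 8) again — its k=1 value — and the period has length 5.

[9; 2, 3, 3, 2, 18]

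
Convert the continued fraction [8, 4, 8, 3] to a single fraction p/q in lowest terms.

Fold from the inside: start with 3/1.
  8 + 1/3 = 25/3
  4 + 3/25 = 103/25
  8 + 25/103 = 849/103

849/103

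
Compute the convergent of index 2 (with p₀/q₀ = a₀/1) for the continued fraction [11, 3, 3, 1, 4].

Using pₖ = aₖpₖ₋₁ + pₖ₋₂, qₖ = aₖqₖ₋₁ + qₖ₋₂ (with p₋₁=1, p₋₂=0, q₋₁=0, q₋₂=1):
  k=0: a=11, p=11, q=1
  k=1: a=3, p=34, q=3
  k=2: a=3, p=113, q=10

113/10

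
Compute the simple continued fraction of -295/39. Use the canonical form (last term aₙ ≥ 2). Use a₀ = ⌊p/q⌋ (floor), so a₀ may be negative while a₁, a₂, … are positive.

[-8; 2, 3, 2, 2]

-295 = -8×39 + 17
39 = 2×17 + 5
17 = 3×5 + 2
5 = 2×2 + 1
2 = 2×1 + 0  (stop)
So -295/39 = [-8; 2, 3, 2, 2].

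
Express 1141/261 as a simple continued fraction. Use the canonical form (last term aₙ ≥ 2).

[4; 2, 1, 2, 4, 3, 2]

1141 = 4*261 + 97
261 = 2*97 + 67
97 = 1*67 + 30
67 = 2*30 + 7
30 = 4*7 + 2
7 = 3*2 + 1
2 = 2*1 + 0  (stop)
So 1141/261 = [4; 2, 1, 2, 4, 3, 2].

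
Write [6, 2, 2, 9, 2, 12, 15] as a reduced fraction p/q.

119269/18624

Fold from the inside: start with 15/1.
  12 + 1/15 = 181/15
  2 + 15/181 = 377/181
  9 + 181/377 = 3574/377
  2 + 377/3574 = 7525/3574
  2 + 3574/7525 = 18624/7525
  6 + 7525/18624 = 119269/18624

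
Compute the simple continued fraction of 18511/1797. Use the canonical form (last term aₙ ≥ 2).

18511 = 10×1797 + 541
1797 = 3×541 + 174
541 = 3×174 + 19
174 = 9×19 + 3
19 = 6×3 + 1
3 = 3×1 + 0  (stop)
So 18511/1797 = [10; 3, 3, 9, 6, 3].

[10; 3, 3, 9, 6, 3]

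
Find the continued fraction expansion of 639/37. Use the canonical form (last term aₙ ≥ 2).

[17; 3, 1, 2, 3]

639 = 17·37 + 10
37 = 3·10 + 7
10 = 1·7 + 3
7 = 2·3 + 1
3 = 3·1 + 0  (stop)
So 639/37 = [17; 3, 1, 2, 3].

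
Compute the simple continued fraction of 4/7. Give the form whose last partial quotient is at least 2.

4 = 0*7 + 4
7 = 1*4 + 3
4 = 1*3 + 1
3 = 3*1 + 0  (stop)
So 4/7 = [0; 1, 1, 3].

[0; 1, 1, 3]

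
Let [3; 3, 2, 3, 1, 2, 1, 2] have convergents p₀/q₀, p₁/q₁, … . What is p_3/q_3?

Using pₖ = aₖpₖ₋₁ + pₖ₋₂, qₖ = aₖqₖ₋₁ + qₖ₋₂ (with p₋₁=1, p₋₂=0, q₋₁=0, q₋₂=1):
  k=0: a=3, p=3, q=1
  k=1: a=3, p=10, q=3
  k=2: a=2, p=23, q=7
  k=3: a=3, p=79, q=24

79/24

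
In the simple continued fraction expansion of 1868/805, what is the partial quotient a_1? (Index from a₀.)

3

1868 = 2·805 + 258   →  a_0 = 2
805 = 3·258 + 31   →  a_1 = 3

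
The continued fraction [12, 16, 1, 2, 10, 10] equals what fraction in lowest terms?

Fold from the inside: start with 10/1.
  10 + 1/10 = 101/10
  2 + 10/101 = 212/101
  1 + 101/212 = 313/212
  16 + 212/313 = 5220/313
  12 + 313/5220 = 62953/5220

62953/5220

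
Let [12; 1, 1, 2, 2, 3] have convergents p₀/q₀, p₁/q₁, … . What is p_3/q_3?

Using pₖ = aₖpₖ₋₁ + pₖ₋₂, qₖ = aₖqₖ₋₁ + qₖ₋₂ (with p₋₁=1, p₋₂=0, q₋₁=0, q₋₂=1):
  k=0: a=12, p=12, q=1
  k=1: a=1, p=13, q=1
  k=2: a=1, p=25, q=2
  k=3: a=2, p=63, q=5

63/5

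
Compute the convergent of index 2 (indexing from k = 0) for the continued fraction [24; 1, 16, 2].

Using pₖ = aₖpₖ₋₁ + pₖ₋₂, qₖ = aₖqₖ₋₁ + qₖ₋₂ (with p₋₁=1, p₋₂=0, q₋₁=0, q₋₂=1):
  k=0: a=24, p=24, q=1
  k=1: a=1, p=25, q=1
  k=2: a=16, p=424, q=17

424/17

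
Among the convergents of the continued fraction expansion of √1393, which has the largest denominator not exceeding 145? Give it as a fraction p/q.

3583/96

√1393 = [37; 3, 10, 3, 74, …] (period length 4).
Convergents:
  p_0/q_0 = 37/1
  p_1/q_1 = 112/3
  p_2/q_2 = 1157/31
  p_3/q_3 = 3583/96
  p_4/q_4 = 266299/7135
q_3 = 96 ≤ 145 < 7135 = q_4, so the answer is 3583/96.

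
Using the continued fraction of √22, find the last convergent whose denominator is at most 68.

197/42

√22 = [4; 1, 2, 4, 2, 1, 8, …] (period length 6).
Convergents:
  p_0/q_0 = 4/1
  p_1/q_1 = 5/1
  p_2/q_2 = 14/3
  p_3/q_3 = 61/13
  p_4/q_4 = 136/29
  p_5/q_5 = 197/42
  p_6/q_6 = 1712/365
q_5 = 42 ≤ 68 < 365 = q_6, so the answer is 197/42.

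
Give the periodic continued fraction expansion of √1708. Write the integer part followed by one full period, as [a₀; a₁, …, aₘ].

a₀ = ⌊√1708⌋ = 41.
With m₀=0, d₀=1 and mₖ₊₁ = dₖaₖ − mₖ, dₖ₊₁ = (n − mₖ₊₁²)/dₖ, aₖ₊₁ = ⌊(a₀+mₖ₊₁)/dₖ₊₁⌋:
  k=1: m=41, d=27, a=3
  k=2: m=40, d=4, a=20
  k=3: m=40, d=27, a=3
  k=4: m=41, d=1, a=82
d=1 and a=2a₀=82 at k=4, so the next step gives (m, d) = (41, 27) again — its k=1 value — and the period has length 4.

[41; 3, 20, 3, 82]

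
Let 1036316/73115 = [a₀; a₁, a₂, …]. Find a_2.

1036316 = 14·73115 + 12706   →  a_0 = 14
73115 = 5·12706 + 9585   →  a_1 = 5
12706 = 1·9585 + 3121   →  a_2 = 1

1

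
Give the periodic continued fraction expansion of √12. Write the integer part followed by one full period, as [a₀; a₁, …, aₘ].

a₀ = ⌊√12⌋ = 3.
With m₀=0, d₀=1 and mₖ₊₁ = dₖaₖ − mₖ, dₖ₊₁ = (n − mₖ₊₁²)/dₖ, aₖ₊₁ = ⌊(a₀+mₖ₊₁)/dₖ₊₁⌋:
  k=1: m=3, d=3, a=2
  k=2: m=3, d=1, a=6
d=1 and a=2a₀=6 at k=2, so the next step gives (m, d) = (3, 3) again — its k=1 value — and the period has length 2.

[3; 2, 6]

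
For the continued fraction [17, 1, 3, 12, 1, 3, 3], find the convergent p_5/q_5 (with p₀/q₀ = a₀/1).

3693/208

Using pₖ = aₖpₖ₋₁ + pₖ₋₂, qₖ = aₖqₖ₋₁ + qₖ₋₂ (with p₋₁=1, p₋₂=0, q₋₁=0, q₋₂=1):
  k=0: a=17, p=17, q=1
  k=1: a=1, p=18, q=1
  k=2: a=3, p=71, q=4
  k=3: a=12, p=870, q=49
  k=4: a=1, p=941, q=53
  k=5: a=3, p=3693, q=208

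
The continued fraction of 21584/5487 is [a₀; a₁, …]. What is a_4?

21584 = 3·5487 + 5123   →  a_0 = 3
5487 = 1·5123 + 364   →  a_1 = 1
5123 = 14·364 + 27   →  a_2 = 14
364 = 13·27 + 13   →  a_3 = 13
27 = 2·13 + 1   →  a_4 = 2

2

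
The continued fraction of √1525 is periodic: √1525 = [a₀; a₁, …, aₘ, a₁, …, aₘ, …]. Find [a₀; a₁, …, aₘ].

a₀ = ⌊√1525⌋ = 39.
With m₀=0, d₀=1 and mₖ₊₁ = dₖaₖ − mₖ, dₖ₊₁ = (n − mₖ₊₁²)/dₖ, aₖ₊₁ = ⌊(a₀+mₖ₊₁)/dₖ₊₁⌋:
  k=1: m=39, d=4, a=19
  k=2: m=37, d=39, a=1
  k=3: m=2, d=39, a=1
  k=4: m=37, d=4, a=19
  k=5: m=39, d=1, a=78
d=1 and a=2a₀=78 at k=5, so the next step gives (m, d) = (39, 4) again — its k=1 value — and the period has length 5.

[39; 19, 1, 1, 19, 78]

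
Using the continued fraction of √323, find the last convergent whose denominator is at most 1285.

√323 = [17; 1, 34, …] (period length 2).
Convergents:
  p_0/q_0 = 17/1
  p_1/q_1 = 18/1
  p_2/q_2 = 629/35
  p_3/q_3 = 647/36
  p_4/q_4 = 22627/1259
  p_5/q_5 = 23274/1295
q_4 = 1259 ≤ 1285 < 1295 = q_5, so the answer is 22627/1259.

22627/1259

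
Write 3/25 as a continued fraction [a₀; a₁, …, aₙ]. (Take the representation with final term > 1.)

3 = 0×25 + 3
25 = 8×3 + 1
3 = 3×1 + 0  (stop)
So 3/25 = [0; 8, 3].

[0; 8, 3]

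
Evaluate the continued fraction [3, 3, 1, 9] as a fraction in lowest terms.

Fold from the inside: start with 9/1.
  1 + 1/9 = 10/9
  3 + 9/10 = 39/10
  3 + 10/39 = 127/39

127/39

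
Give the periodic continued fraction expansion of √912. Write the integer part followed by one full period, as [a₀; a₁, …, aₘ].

a₀ = ⌊√912⌋ = 30.
With m₀=0, d₀=1 and mₖ₊₁ = dₖaₖ − mₖ, dₖ₊₁ = (n − mₖ₊₁²)/dₖ, aₖ₊₁ = ⌊(a₀+mₖ₊₁)/dₖ₊₁⌋:
  k=1: m=30, d=12, a=5
  k=2: m=30, d=1, a=60
d=1 and a=2a₀=60 at k=2, so the next step gives (m, d) = (30, 12) again — its k=1 value — and the period has length 2.

[30; 5, 60]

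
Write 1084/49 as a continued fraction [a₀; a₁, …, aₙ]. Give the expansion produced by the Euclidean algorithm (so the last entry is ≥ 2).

1084 = 22×49 + 6
49 = 8×6 + 1
6 = 6×1 + 0  (stop)
So 1084/49 = [22; 8, 6].

[22; 8, 6]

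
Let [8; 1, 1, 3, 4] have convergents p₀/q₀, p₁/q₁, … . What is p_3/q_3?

60/7

Using pₖ = aₖpₖ₋₁ + pₖ₋₂, qₖ = aₖqₖ₋₁ + qₖ₋₂ (with p₋₁=1, p₋₂=0, q₋₁=0, q₋₂=1):
  k=0: a=8, p=8, q=1
  k=1: a=1, p=9, q=1
  k=2: a=1, p=17, q=2
  k=3: a=3, p=60, q=7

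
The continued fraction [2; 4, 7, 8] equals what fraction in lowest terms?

Using pₖ = aₖpₖ₋₁ + pₖ₋₂ and qₖ = aₖqₖ₋₁ + qₖ₋₂:
  k=0: a=2, p=2, q=1
  k=1: a=4, p=9, q=4
  k=2: a=7, p=65, q=29
  k=3: a=8, p=529, q=236

529/236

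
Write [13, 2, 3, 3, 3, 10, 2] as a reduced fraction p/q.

Using pₖ = aₖpₖ₋₁ + pₖ₋₂ and qₖ = aₖqₖ₋₁ + qₖ₋₂:
  k=0: a=13, p=13, q=1
  k=1: a=2, p=27, q=2
  k=2: a=3, p=94, q=7
  k=3: a=3, p=309, q=23
  k=4: a=3, p=1021, q=76
  k=5: a=10, p=10519, q=783
  k=6: a=2, p=22059, q=1642

22059/1642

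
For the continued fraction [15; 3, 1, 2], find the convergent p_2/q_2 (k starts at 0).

61/4

Using pₖ = aₖpₖ₋₁ + pₖ₋₂, qₖ = aₖqₖ₋₁ + qₖ₋₂ (with p₋₁=1, p₋₂=0, q₋₁=0, q₋₂=1):
  k=0: a=15, p=15, q=1
  k=1: a=3, p=46, q=3
  k=2: a=1, p=61, q=4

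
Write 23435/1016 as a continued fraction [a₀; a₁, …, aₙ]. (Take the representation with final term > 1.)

[23; 15, 6, 11]

23435 = 23·1016 + 67
1016 = 15·67 + 11
67 = 6·11 + 1
11 = 11·1 + 0  (stop)
So 23435/1016 = [23; 15, 6, 11].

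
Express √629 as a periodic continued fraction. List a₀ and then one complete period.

[25; 12, 1, 1, 12, 50]

a₀ = ⌊√629⌋ = 25.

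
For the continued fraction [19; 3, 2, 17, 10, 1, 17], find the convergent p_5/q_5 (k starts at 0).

26018/1349

Using pₖ = aₖpₖ₋₁ + pₖ₋₂, qₖ = aₖqₖ₋₁ + qₖ₋₂ (with p₋₁=1, p₋₂=0, q₋₁=0, q₋₂=1):
  k=0: a=19, p=19, q=1
  k=1: a=3, p=58, q=3
  k=2: a=2, p=135, q=7
  k=3: a=17, p=2353, q=122
  k=4: a=10, p=23665, q=1227
  k=5: a=1, p=26018, q=1349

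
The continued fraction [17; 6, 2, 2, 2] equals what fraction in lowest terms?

Using pₖ = aₖpₖ₋₁ + pₖ₋₂ and qₖ = aₖqₖ₋₁ + qₖ₋₂:
  k=0: a=17, p=17, q=1
  k=1: a=6, p=103, q=6
  k=2: a=2, p=223, q=13
  k=3: a=2, p=549, q=32
  k=4: a=2, p=1321, q=77

1321/77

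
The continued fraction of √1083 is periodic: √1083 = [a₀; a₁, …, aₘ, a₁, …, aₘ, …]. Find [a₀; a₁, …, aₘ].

a₀ = ⌊√1083⌋ = 32.
With m₀=0, d₀=1 and mₖ₊₁ = dₖaₖ − mₖ, dₖ₊₁ = (n − mₖ₊₁²)/dₖ, aₖ₊₁ = ⌊(a₀+mₖ₊₁)/dₖ₊₁⌋:
  k=1: m=32, d=59, a=1
  k=2: m=27, d=6, a=9
  k=3: m=27, d=59, a=1
  k=4: m=32, d=1, a=64
d=1 and a=2a₀=64 at k=4, so the next step gives (m, d) = (32, 59) again — its k=1 value — and the period has length 4.

[32; 1, 9, 1, 64]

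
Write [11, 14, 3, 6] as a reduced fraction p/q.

3011/272

Using pₖ = aₖpₖ₋₁ + pₖ₋₂ and qₖ = aₖqₖ₋₁ + qₖ₋₂:
  k=0: a=11, p=11, q=1
  k=1: a=14, p=155, q=14
  k=2: a=3, p=476, q=43
  k=3: a=6, p=3011, q=272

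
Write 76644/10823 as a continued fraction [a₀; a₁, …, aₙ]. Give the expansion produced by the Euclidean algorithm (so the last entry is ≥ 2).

76644 = 7*10823 + 883
10823 = 12*883 + 227
883 = 3*227 + 202
227 = 1*202 + 25
202 = 8*25 + 2
25 = 12*2 + 1
2 = 2*1 + 0  (stop)
So 76644/10823 = [7; 12, 3, 1, 8, 12, 2].

[7; 12, 3, 1, 8, 12, 2]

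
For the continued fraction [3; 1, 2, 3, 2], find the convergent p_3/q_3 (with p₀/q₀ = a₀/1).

Using pₖ = aₖpₖ₋₁ + pₖ₋₂, qₖ = aₖqₖ₋₁ + qₖ₋₂ (with p₋₁=1, p₋₂=0, q₋₁=0, q₋₂=1):
  k=0: a=3, p=3, q=1
  k=1: a=1, p=4, q=1
  k=2: a=2, p=11, q=3
  k=3: a=3, p=37, q=10

37/10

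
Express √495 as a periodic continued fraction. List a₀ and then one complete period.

[22; 4, 44]

a₀ = ⌊√495⌋ = 22.
With m₀=0, d₀=1 and mₖ₊₁ = dₖaₖ − mₖ, dₖ₊₁ = (n − mₖ₊₁²)/dₖ, aₖ₊₁ = ⌊(a₀+mₖ₊₁)/dₖ₊₁⌋:
  k=1: m=22, d=11, a=4
  k=2: m=22, d=1, a=44
d=1 and a=2a₀=44 at k=2, so the next step gives (m, d) = (22, 11) again — its k=1 value — and the period has length 2.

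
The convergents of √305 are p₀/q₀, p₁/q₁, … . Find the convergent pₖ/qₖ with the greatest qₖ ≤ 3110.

√305 = [17; 2, 6, 2, 34, …] (period length 4).
Convergents:
  p_0/q_0 = 17/1
  p_1/q_1 = 35/2
  p_2/q_2 = 227/13
  p_3/q_3 = 489/28
  p_4/q_4 = 16853/965
  p_5/q_5 = 34195/1958
  p_6/q_6 = 222023/12713
q_5 = 1958 ≤ 3110 < 12713 = q_6, so the answer is 34195/1958.

34195/1958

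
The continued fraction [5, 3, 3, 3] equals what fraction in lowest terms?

175/33

Fold from the inside: start with 3/1.
  3 + 1/3 = 10/3
  3 + 3/10 = 33/10
  5 + 10/33 = 175/33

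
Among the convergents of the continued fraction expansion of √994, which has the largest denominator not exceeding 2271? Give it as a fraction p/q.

√994 = [31; 1, 1, 8, 1, 1, 62, …] (period length 6).
Convergents:
  p_0/q_0 = 31/1
  p_1/q_1 = 32/1
  p_2/q_2 = 63/2
  p_3/q_3 = 536/17
  p_4/q_4 = 599/19
  p_5/q_5 = 1135/36
  p_6/q_6 = 70969/2251
  p_7/q_7 = 72104/2287
q_6 = 2251 ≤ 2271 < 2287 = q_7, so the answer is 70969/2251.

70969/2251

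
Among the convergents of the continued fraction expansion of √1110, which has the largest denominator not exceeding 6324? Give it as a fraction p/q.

√1110 = [33; 3, 6, 3, 66, …] (period length 4).
Convergents:
  p_0/q_0 = 33/1
  p_1/q_1 = 100/3
  p_2/q_2 = 633/19
  p_3/q_3 = 1999/60
  p_4/q_4 = 132567/3979
  p_5/q_5 = 399700/11997
q_4 = 3979 ≤ 6324 < 11997 = q_5, so the answer is 132567/3979.

132567/3979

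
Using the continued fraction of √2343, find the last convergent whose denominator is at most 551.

√2343 = [48; 2, 2, 8, 2, 2, 96, …] (period length 6).
Convergents:
  p_0/q_0 = 48/1
  p_1/q_1 = 97/2
  p_2/q_2 = 242/5
  p_3/q_3 = 2033/42
  p_4/q_4 = 4308/89
  p_5/q_5 = 10649/220
  p_6/q_6 = 1026612/21209
q_5 = 220 ≤ 551 < 21209 = q_6, so the answer is 10649/220.

10649/220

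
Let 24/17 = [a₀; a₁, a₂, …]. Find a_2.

24 = 1·17 + 7   →  a_0 = 1
17 = 2·7 + 3   →  a_1 = 2
7 = 2·3 + 1   →  a_2 = 2

2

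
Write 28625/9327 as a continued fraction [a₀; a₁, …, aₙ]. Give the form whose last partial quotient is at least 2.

28625 = 3*9327 + 644
9327 = 14*644 + 311
644 = 2*311 + 22
311 = 14*22 + 3
22 = 7*3 + 1
3 = 3*1 + 0  (stop)
So 28625/9327 = [3; 14, 2, 14, 7, 3].

[3; 14, 2, 14, 7, 3]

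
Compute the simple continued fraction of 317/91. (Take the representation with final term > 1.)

[3; 2, 14, 1, 2]

317 = 3*91 + 44
91 = 2*44 + 3
44 = 14*3 + 2
3 = 1*2 + 1
2 = 2*1 + 0  (stop)
So 317/91 = [3; 2, 14, 1, 2].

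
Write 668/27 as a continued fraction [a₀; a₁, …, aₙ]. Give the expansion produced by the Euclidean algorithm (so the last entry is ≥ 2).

[24; 1, 2, 1, 6]

668 = 24*27 + 20
27 = 1*20 + 7
20 = 2*7 + 6
7 = 1*6 + 1
6 = 6*1 + 0  (stop)
So 668/27 = [24; 1, 2, 1, 6].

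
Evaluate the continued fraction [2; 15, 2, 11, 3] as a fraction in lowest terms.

Using pₖ = aₖpₖ₋₁ + pₖ₋₂ and qₖ = aₖqₖ₋₁ + qₖ₋₂:
  k=0: a=2, p=2, q=1
  k=1: a=15, p=31, q=15
  k=2: a=2, p=64, q=31
  k=3: a=11, p=735, q=356
  k=4: a=3, p=2269, q=1099

2269/1099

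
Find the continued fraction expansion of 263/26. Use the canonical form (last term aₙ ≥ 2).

263 = 10*26 + 3
26 = 8*3 + 2
3 = 1*2 + 1
2 = 2*1 + 0  (stop)
So 263/26 = [10; 8, 1, 2].

[10; 8, 1, 2]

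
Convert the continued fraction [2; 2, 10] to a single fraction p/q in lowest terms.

52/21

Using pₖ = aₖpₖ₋₁ + pₖ₋₂ and qₖ = aₖqₖ₋₁ + qₖ₋₂:
  k=0: a=2, p=2, q=1
  k=1: a=2, p=5, q=2
  k=2: a=10, p=52, q=21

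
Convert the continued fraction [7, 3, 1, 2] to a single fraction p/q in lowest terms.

Fold from the inside: start with 2/1.
  1 + 1/2 = 3/2
  3 + 2/3 = 11/3
  7 + 3/11 = 80/11

80/11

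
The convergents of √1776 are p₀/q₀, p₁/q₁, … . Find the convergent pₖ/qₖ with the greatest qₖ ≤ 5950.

√1776 = [42; 7, 84, …] (period length 2).
Convergents:
  p_0/q_0 = 42/1
  p_1/q_1 = 295/7
  p_2/q_2 = 24822/589
  p_3/q_3 = 174049/4130
  p_4/q_4 = 14644938/347509
q_3 = 4130 ≤ 5950 < 347509 = q_4, so the answer is 174049/4130.

174049/4130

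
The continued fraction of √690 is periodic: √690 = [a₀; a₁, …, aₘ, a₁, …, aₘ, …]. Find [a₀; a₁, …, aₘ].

[26; 3, 1, 2, 1, 3, 52]

a₀ = ⌊√690⌋ = 26.
With m₀=0, d₀=1 and mₖ₊₁ = dₖaₖ − mₖ, dₖ₊₁ = (n − mₖ₊₁²)/dₖ, aₖ₊₁ = ⌊(a₀+mₖ₊₁)/dₖ₊₁⌋:
  k=1: m=26, d=14, a=3
  k=2: m=16, d=31, a=1
  k=3: m=15, d=15, a=2
  k=4: m=15, d=31, a=1
  k=5: m=16, d=14, a=3
  k=6: m=26, d=1, a=52
d=1 and a=2a₀=52 at k=6, so the next step gives (m, d) = (26, 14) again — its k=1 value — and the period has length 6.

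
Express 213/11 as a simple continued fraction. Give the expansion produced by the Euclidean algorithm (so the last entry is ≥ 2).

213 = 19·11 + 4
11 = 2·4 + 3
4 = 1·3 + 1
3 = 3·1 + 0  (stop)
So 213/11 = [19; 2, 1, 3].

[19; 2, 1, 3]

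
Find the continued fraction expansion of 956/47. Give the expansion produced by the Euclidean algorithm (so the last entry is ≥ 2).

[20; 2, 1, 15]

956 = 20×47 + 16
47 = 2×16 + 15
16 = 1×15 + 1
15 = 15×1 + 0  (stop)
So 956/47 = [20; 2, 1, 15].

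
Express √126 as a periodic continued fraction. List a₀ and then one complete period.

a₀ = ⌊√126⌋ = 11.
With m₀=0, d₀=1 and mₖ₊₁ = dₖaₖ − mₖ, dₖ₊₁ = (n − mₖ₊₁²)/dₖ, aₖ₊₁ = ⌊(a₀+mₖ₊₁)/dₖ₊₁⌋:
  k=1: m=11, d=5, a=4
  k=2: m=9, d=9, a=2
  k=3: m=9, d=5, a=4
  k=4: m=11, d=1, a=22
d=1 and a=2a₀=22 at k=4, so the next step gives (m, d) = (11, 5) again — its k=1 value — and the period has length 4.

[11; 4, 2, 4, 22]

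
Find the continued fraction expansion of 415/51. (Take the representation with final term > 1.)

415 = 8*51 + 7
51 = 7*7 + 2
7 = 3*2 + 1
2 = 2*1 + 0  (stop)
So 415/51 = [8; 7, 3, 2].

[8; 7, 3, 2]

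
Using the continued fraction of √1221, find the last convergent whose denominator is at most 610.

√1221 = [34; 1, 16, 2, 16, 1, 68, …] (period length 6).
Convergents:
  p_0/q_0 = 34/1
  p_1/q_1 = 35/1
  p_2/q_2 = 594/17
  p_3/q_3 = 1223/35
  p_4/q_4 = 20162/577
  p_5/q_5 = 21385/612
q_4 = 577 ≤ 610 < 612 = q_5, so the answer is 20162/577.

20162/577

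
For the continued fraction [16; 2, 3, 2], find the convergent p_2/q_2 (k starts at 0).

Using pₖ = aₖpₖ₋₁ + pₖ₋₂, qₖ = aₖqₖ₋₁ + qₖ₋₂ (with p₋₁=1, p₋₂=0, q₋₁=0, q₋₂=1):
  k=0: a=16, p=16, q=1
  k=1: a=2, p=33, q=2
  k=2: a=3, p=115, q=7

115/7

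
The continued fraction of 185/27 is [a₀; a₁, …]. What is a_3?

185 = 6·27 + 23   →  a_0 = 6
27 = 1·23 + 4   →  a_1 = 1
23 = 5·4 + 3   →  a_2 = 5
4 = 1·3 + 1   →  a_3 = 1

1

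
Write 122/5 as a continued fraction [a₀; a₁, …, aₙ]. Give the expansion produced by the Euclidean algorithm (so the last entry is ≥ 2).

[24; 2, 2]

122 = 24×5 + 2
5 = 2×2 + 1
2 = 2×1 + 0  (stop)
So 122/5 = [24; 2, 2].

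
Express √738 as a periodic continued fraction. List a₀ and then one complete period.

a₀ = ⌊√738⌋ = 27.

[27; 6, 54]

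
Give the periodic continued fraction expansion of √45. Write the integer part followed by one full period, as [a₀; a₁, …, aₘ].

[6; 1, 2, 2, 2, 1, 12]

a₀ = ⌊√45⌋ = 6.
With m₀=0, d₀=1 and mₖ₊₁ = dₖaₖ − mₖ, dₖ₊₁ = (n − mₖ₊₁²)/dₖ, aₖ₊₁ = ⌊(a₀+mₖ₊₁)/dₖ₊₁⌋:
  k=1: m=6, d=9, a=1
  k=2: m=3, d=4, a=2
  k=3: m=5, d=5, a=2
  k=4: m=5, d=4, a=2
  k=5: m=3, d=9, a=1
  k=6: m=6, d=1, a=12
d=1 and a=2a₀=12 at k=6, so the next step gives (m, d) = (6, 9) again — its k=1 value — and the period has length 6.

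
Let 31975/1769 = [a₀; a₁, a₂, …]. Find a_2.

3

31975 = 18·1769 + 133   →  a_0 = 18
1769 = 13·133 + 40   →  a_1 = 13
133 = 3·40 + 13   →  a_2 = 3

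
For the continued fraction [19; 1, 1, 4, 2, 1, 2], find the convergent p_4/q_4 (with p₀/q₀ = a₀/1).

391/20

Using pₖ = aₖpₖ₋₁ + pₖ₋₂, qₖ = aₖqₖ₋₁ + qₖ₋₂ (with p₋₁=1, p₋₂=0, q₋₁=0, q₋₂=1):
  k=0: a=19, p=19, q=1
  k=1: a=1, p=20, q=1
  k=2: a=1, p=39, q=2
  k=3: a=4, p=176, q=9
  k=4: a=2, p=391, q=20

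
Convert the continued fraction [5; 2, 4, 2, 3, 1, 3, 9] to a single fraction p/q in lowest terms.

Using pₖ = aₖpₖ₋₁ + pₖ₋₂ and qₖ = aₖqₖ₋₁ + qₖ₋₂:
  k=0: a=5, p=5, q=1
  k=1: a=2, p=11, q=2
  k=2: a=4, p=49, q=9
  k=3: a=2, p=109, q=20
  k=4: a=3, p=376, q=69
  k=5: a=1, p=485, q=89
  k=6: a=3, p=1831, q=336
  k=7: a=9, p=16964, q=3113

16964/3113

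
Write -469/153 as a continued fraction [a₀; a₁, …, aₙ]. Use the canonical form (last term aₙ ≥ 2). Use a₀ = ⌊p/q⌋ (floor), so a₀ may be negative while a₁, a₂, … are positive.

-469 = -4×153 + 143
153 = 1×143 + 10
143 = 14×10 + 3
10 = 3×3 + 1
3 = 3×1 + 0  (stop)
So -469/153 = [-4; 1, 14, 3, 3].

[-4; 1, 14, 3, 3]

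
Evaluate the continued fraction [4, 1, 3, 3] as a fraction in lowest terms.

62/13

Fold from the inside: start with 3/1.
  3 + 1/3 = 10/3
  1 + 3/10 = 13/10
  4 + 10/13 = 62/13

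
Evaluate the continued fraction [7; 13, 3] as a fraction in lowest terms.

Using pₖ = aₖpₖ₋₁ + pₖ₋₂ and qₖ = aₖqₖ₋₁ + qₖ₋₂:
  k=0: a=7, p=7, q=1
  k=1: a=13, p=92, q=13
  k=2: a=3, p=283, q=40

283/40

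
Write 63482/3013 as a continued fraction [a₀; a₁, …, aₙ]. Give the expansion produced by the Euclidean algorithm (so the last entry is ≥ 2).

63482 = 21·3013 + 209
3013 = 14·209 + 87
209 = 2·87 + 35
87 = 2·35 + 17
35 = 2·17 + 1
17 = 17·1 + 0  (stop)
So 63482/3013 = [21; 14, 2, 2, 2, 17].

[21; 14, 2, 2, 2, 17]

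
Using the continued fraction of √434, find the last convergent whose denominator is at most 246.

√434 = [20; 1, 4, 1, 40, …] (period length 4).
Convergents:
  p_0/q_0 = 20/1
  p_1/q_1 = 21/1
  p_2/q_2 = 104/5
  p_3/q_3 = 125/6
  p_4/q_4 = 5104/245
  p_5/q_5 = 5229/251
q_4 = 245 ≤ 246 < 251 = q_5, so the answer is 5104/245.

5104/245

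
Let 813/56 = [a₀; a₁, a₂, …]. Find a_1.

1

813 = 14·56 + 29   →  a_0 = 14
56 = 1·29 + 27   →  a_1 = 1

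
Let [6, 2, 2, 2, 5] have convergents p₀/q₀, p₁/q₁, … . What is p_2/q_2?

32/5

Using pₖ = aₖpₖ₋₁ + pₖ₋₂, qₖ = aₖqₖ₋₁ + qₖ₋₂ (with p₋₁=1, p₋₂=0, q₋₁=0, q₋₂=1):
  k=0: a=6, p=6, q=1
  k=1: a=2, p=13, q=2
  k=2: a=2, p=32, q=5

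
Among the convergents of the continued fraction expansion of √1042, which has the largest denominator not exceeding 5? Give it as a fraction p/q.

√1042 = [32; 3, 1, 1, 3, 64, …] (period length 5).
Convergents:
  p_0/q_0 = 32/1
  p_1/q_1 = 97/3
  p_2/q_2 = 129/4
  p_3/q_3 = 226/7
q_2 = 4 ≤ 5 < 7 = q_3, so the answer is 129/4.

129/4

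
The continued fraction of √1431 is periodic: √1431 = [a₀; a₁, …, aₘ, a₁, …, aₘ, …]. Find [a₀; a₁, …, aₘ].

[37; 1, 4, 1, 4, 1, 74]

a₀ = ⌊√1431⌋ = 37.
With m₀=0, d₀=1 and mₖ₊₁ = dₖaₖ − mₖ, dₖ₊₁ = (n − mₖ₊₁²)/dₖ, aₖ₊₁ = ⌊(a₀+mₖ₊₁)/dₖ₊₁⌋:
  k=1: m=37, d=62, a=1
  k=2: m=25, d=13, a=4
  k=3: m=27, d=54, a=1
  k=4: m=27, d=13, a=4
  k=5: m=25, d=62, a=1
  k=6: m=37, d=1, a=74
d=1 and a=2a₀=74 at k=6, so the next step gives (m, d) = (37, 62) again — its k=1 value — and the period has length 6.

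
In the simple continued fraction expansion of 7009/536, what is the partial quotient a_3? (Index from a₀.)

1

7009 = 13·536 + 41   →  a_0 = 13
536 = 13·41 + 3   →  a_1 = 13
41 = 13·3 + 2   →  a_2 = 13
3 = 1·2 + 1   →  a_3 = 1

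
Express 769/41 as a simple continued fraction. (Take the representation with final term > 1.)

769 = 18·41 + 31
41 = 1·31 + 10
31 = 3·10 + 1
10 = 10·1 + 0  (stop)
So 769/41 = [18; 1, 3, 10].

[18; 1, 3, 10]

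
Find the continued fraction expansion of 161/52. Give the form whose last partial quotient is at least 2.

161 = 3·52 + 5
52 = 10·5 + 2
5 = 2·2 + 1
2 = 2·1 + 0  (stop)
So 161/52 = [3; 10, 2, 2].

[3; 10, 2, 2]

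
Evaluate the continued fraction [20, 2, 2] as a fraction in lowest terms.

Fold from the inside: start with 2/1.
  2 + 1/2 = 5/2
  20 + 2/5 = 102/5

102/5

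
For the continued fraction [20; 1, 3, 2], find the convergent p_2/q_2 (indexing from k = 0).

83/4

Using pₖ = aₖpₖ₋₁ + pₖ₋₂, qₖ = aₖqₖ₋₁ + qₖ₋₂ (with p₋₁=1, p₋₂=0, q₋₁=0, q₋₂=1):
  k=0: a=20, p=20, q=1
  k=1: a=1, p=21, q=1
  k=2: a=3, p=83, q=4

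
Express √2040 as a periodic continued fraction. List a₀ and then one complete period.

[45; 6, 90]

a₀ = ⌊√2040⌋ = 45.
With m₀=0, d₀=1 and mₖ₊₁ = dₖaₖ − mₖ, dₖ₊₁ = (n − mₖ₊₁²)/dₖ, aₖ₊₁ = ⌊(a₀+mₖ₊₁)/dₖ₊₁⌋:
  k=1: m=45, d=15, a=6
  k=2: m=45, d=1, a=90
d=1 and a=2a₀=90 at k=2, so the next step gives (m, d) = (45, 15) again — its k=1 value — and the period has length 2.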